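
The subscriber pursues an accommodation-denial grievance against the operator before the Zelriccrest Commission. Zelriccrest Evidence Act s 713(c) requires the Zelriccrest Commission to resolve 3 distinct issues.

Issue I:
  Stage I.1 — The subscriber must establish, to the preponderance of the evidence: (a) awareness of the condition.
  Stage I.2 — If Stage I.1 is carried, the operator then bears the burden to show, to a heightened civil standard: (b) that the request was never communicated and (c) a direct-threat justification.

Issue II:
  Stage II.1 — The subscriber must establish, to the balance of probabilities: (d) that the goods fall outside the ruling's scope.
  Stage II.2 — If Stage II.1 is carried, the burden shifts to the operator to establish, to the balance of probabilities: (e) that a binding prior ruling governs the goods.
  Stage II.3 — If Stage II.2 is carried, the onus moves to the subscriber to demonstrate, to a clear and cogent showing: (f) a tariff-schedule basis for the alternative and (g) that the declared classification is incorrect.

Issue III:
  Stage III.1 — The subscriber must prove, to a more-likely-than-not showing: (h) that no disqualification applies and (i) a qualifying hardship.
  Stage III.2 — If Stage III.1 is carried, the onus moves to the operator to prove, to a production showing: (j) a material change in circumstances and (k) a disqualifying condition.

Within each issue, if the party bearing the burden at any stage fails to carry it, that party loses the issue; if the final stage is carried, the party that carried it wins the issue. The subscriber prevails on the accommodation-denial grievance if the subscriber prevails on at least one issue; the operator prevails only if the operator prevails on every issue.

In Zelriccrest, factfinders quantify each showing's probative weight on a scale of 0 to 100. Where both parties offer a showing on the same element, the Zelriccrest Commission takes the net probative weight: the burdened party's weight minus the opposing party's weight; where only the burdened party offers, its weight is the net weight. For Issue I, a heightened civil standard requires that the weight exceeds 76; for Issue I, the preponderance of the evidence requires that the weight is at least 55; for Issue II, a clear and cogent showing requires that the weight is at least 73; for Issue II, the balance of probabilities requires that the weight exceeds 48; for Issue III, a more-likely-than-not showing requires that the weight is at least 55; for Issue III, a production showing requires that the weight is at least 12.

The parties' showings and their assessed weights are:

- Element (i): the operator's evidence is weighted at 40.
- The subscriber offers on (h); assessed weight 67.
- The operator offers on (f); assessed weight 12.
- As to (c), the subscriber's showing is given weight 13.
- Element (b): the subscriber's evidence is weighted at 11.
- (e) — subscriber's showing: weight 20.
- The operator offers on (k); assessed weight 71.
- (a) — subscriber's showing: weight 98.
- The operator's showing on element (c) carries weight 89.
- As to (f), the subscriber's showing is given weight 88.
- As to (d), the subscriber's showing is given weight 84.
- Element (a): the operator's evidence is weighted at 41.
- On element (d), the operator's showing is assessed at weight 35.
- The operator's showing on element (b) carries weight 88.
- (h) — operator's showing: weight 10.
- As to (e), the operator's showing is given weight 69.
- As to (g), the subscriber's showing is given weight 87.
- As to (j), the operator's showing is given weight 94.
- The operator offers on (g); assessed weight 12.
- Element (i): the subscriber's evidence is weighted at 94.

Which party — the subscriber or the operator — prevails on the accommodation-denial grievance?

— Issue I —
At Stage I.1 the subscriber must meet the preponderance of the evidence (weight is at least 55): on (a) the weight is 98 less the opposing 41 gives net 57, ≥ 55, so (a) meets the standard.
  Stage I.1 is satisfied; the onus moves to the operator.
At Stage I.2 the operator must meet a heightened civil standard (weight exceeds 76): on (b) the weight is 88 less the opposing 11 gives net 77, which does exceed 76, so (b) meets the standard; on (c) the weight is 89 less the opposing 13 gives net 76, ≤ 76, so (c) does not meet the standard.
  The operator does not carry Stage I.2.
The subscriber prevails on this issue.
— Issue II —
Stage II.1 (subscriber, the balance of probabilities, weight exceeds 48): (d) net 84−35=49 > 48 — meets.
  Stage II.1 carried; the burden shifts to the operator.
Stage II.2 (operator, the balance of probabilities, weight exceeds 48): (e) net 69−20=49 > 48 — meets.
  The operator carries Stage II.2; the subscriber now bears the burden.
Stage II.3 (subscriber, a clear and cogent showing, weight is at least 73): (f) net 88−12=76 ≥ 73 — meets; (g) net 87−12=75 ≥ 73 — meets.
  Stage II.3 carried; the final stage is satisfied.
With every stage satisfied, the subscriber prevails on this issue.
— Issue III —
At Stage III.1 the subscriber must meet a more-likely-than-not showing (weight is at least 55): on (h) the weight is 67 less the opposing 10 gives net 57, ≥ 55, so (h) meets the standard; on (i) the weight is 94 less the opposing 40 gives net 54, < 55, so (i) does not meet the standard.
  Not every element is met, so the subscriber fails to carry Stage III.1.
So the operator prevails on this issue.
Per-issue: Issue I → subscriber; Issue II → subscriber; Issue III → operator. The subscriber must prevail on at least one issue; overall, the subscriber prevails.

subscriber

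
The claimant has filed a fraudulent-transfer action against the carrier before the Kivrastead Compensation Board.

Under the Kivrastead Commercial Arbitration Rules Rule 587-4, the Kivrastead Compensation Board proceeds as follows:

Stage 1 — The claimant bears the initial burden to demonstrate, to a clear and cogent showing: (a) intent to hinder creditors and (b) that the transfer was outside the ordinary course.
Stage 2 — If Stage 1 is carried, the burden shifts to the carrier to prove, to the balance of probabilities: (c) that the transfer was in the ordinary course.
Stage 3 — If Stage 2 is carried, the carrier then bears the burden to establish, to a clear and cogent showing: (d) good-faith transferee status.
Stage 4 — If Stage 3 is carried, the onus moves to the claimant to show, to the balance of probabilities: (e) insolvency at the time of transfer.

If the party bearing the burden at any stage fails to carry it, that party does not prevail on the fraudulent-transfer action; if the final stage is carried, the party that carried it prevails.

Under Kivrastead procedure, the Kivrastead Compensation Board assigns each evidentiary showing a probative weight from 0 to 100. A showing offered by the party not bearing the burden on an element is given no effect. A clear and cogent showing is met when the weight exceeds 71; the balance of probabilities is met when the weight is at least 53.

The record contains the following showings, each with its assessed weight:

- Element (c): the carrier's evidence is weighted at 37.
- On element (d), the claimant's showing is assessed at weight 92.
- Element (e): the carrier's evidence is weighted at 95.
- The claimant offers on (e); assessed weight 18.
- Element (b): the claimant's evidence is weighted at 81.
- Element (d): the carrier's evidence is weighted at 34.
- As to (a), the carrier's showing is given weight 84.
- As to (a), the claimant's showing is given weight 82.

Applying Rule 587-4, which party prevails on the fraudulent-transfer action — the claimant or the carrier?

Stage 1 (claimant, a clear and cogent showing, weight exceeds 71): (a) 82 (carrier's 84 disregarded) > 71 — meets; (b) 81 > 71 — meets.
  The claimant carries Stage 1; the carrier now bears the burden.
Stage 2 (carrier, the balance of probabilities, weight is at least 53): (c) 37 < 53 — fails.
  The carrier does not carry Stage 2.
The claimant prevails.

claimant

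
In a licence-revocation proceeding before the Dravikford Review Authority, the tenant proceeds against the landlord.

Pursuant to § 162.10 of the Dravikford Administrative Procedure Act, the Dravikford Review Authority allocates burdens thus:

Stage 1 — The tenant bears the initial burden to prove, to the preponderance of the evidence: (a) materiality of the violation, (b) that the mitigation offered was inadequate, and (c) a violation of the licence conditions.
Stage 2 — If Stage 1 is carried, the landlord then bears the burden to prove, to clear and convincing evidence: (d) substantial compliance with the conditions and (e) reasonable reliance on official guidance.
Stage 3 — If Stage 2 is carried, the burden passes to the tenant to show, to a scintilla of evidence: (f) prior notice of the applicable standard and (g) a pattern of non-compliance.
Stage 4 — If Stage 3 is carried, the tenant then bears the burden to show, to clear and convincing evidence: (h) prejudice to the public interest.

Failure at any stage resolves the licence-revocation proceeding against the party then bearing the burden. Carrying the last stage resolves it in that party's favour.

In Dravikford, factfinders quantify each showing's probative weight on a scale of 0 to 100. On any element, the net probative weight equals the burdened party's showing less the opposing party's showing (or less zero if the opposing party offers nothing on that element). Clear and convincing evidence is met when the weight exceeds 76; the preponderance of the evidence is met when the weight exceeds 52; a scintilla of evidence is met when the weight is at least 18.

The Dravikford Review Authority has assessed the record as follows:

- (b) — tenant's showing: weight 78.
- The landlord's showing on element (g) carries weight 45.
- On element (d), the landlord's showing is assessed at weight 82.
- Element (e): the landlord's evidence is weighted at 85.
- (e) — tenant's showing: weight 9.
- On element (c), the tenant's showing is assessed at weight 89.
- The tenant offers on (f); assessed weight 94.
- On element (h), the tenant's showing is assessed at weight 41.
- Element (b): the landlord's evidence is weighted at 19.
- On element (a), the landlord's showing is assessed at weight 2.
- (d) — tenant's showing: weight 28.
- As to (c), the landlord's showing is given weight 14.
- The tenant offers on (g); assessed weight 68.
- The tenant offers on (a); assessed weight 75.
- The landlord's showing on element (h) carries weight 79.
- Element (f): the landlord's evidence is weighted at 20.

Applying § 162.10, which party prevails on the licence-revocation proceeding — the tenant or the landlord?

tenant

At Stage 1 the tenant must meet the preponderance of the evidence (weight exceeds 52): on (a) the weight is 75 less the opposing 2 gives net 73, which does exceed 52, so (a) meets the standard; on (b) the weight is 78 less the opposing 19 gives net 59, which does exceed 52, so (b) meets the standard; on (c) the weight is 89 less the opposing 14 gives net 75, which does exceed 52, so (c) meets the standard.
  All elements met. The burden passes to the landlord.
At Stage 2 the landlord must meet clear and convincing evidence (weight exceeds 76): on (d) the weight is 82 less the opposing 28 gives net 54, ≤ 76, so (d) does not meet the standard; on (e) the weight is 85 less the opposing 9 gives net 76, ≤ 76, so (e) does not meet the standard.
  The landlord does not carry Stage 2.
The analysis ends at Stage 2; the tenant prevails.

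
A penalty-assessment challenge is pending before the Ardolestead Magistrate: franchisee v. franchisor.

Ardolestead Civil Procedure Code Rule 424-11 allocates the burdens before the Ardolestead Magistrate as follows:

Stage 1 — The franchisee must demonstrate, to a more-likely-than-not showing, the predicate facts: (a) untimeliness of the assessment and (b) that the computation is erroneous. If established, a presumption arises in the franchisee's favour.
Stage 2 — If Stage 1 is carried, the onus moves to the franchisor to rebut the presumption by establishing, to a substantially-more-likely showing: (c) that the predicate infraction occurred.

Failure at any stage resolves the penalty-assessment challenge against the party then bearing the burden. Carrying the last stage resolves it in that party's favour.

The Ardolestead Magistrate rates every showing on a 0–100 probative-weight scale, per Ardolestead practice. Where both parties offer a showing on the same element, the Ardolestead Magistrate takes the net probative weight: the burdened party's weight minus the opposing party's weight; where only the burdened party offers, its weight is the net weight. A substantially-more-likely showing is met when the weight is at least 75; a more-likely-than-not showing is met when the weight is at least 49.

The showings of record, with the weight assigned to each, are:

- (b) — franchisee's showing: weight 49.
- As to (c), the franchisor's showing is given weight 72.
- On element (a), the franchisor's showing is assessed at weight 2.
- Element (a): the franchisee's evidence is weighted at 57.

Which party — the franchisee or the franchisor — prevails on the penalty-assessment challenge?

franchisee

At Stage 1 the franchisee must meet a more-likely-than-not showing (weight is at least 49): on (a) the weight is 57 less the opposing 2 gives net 55, ≥ 49, so (a) meets the standard; on (b) the weight is 49, ≥ 49, so (b) meets the standard.
  Stage 1 is satisfied; the onus moves to the franchisor.
At Stage 2 the franchisor must meet a substantially-more-likely showing (weight is at least 75): on (c) the weight is 72, < 75, so (c) does not meet the standard.
  Not every element is met, so the franchisor fails to carry Stage 2.
The analysis ends at Stage 2; the franchisee prevails.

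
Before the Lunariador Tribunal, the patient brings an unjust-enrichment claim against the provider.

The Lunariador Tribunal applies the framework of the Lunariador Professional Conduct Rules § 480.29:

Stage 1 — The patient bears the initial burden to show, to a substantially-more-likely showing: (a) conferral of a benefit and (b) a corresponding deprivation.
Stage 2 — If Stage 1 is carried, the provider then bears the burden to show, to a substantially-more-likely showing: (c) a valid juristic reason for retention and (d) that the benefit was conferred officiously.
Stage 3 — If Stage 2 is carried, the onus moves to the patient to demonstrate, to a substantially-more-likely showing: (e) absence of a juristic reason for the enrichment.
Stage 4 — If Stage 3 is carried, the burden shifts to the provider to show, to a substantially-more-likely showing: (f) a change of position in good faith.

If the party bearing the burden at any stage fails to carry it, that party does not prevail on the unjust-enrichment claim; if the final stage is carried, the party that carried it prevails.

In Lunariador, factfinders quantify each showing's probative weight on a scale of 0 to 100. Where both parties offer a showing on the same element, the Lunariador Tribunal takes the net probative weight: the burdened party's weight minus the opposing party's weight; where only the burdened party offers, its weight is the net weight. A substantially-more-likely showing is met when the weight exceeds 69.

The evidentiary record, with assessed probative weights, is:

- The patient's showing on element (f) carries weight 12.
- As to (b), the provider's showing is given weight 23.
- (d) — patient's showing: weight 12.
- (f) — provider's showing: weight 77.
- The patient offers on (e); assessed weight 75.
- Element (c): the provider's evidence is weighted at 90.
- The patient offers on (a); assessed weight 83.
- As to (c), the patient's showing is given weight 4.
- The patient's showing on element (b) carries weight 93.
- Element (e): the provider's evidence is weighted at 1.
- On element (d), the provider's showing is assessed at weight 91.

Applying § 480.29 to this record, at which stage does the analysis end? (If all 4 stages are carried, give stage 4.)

stage 4

Stage 1 (patient, a substantially-more-likely showing, weight exceeds 69): (a) 83 > 69 — meets; (b) net 93−23=70 > 69 — meets.
  Stage 1 carried; the burden shifts to the provider.
Stage 2 (provider, a substantially-more-likely showing, weight exceeds 69): (c) net 90−4=86 > 69 — meets; (d) net 91−12=79 > 69 — meets.
  Stage 2 is satisfied; the onus moves to the patient.
Stage 3 (patient, a substantially-more-likely showing, weight exceeds 69): (e) net 75−1=74 > 69 — meets.
  Stage 3 is satisfied; the onus moves to the provider.
Stage 4 (provider, a substantially-more-likely showing, weight exceeds 69): (f) net 77−12=65 ≤ 69 — fails.
  Stage 4 not carried; the provider fails its burden.
The patient prevails.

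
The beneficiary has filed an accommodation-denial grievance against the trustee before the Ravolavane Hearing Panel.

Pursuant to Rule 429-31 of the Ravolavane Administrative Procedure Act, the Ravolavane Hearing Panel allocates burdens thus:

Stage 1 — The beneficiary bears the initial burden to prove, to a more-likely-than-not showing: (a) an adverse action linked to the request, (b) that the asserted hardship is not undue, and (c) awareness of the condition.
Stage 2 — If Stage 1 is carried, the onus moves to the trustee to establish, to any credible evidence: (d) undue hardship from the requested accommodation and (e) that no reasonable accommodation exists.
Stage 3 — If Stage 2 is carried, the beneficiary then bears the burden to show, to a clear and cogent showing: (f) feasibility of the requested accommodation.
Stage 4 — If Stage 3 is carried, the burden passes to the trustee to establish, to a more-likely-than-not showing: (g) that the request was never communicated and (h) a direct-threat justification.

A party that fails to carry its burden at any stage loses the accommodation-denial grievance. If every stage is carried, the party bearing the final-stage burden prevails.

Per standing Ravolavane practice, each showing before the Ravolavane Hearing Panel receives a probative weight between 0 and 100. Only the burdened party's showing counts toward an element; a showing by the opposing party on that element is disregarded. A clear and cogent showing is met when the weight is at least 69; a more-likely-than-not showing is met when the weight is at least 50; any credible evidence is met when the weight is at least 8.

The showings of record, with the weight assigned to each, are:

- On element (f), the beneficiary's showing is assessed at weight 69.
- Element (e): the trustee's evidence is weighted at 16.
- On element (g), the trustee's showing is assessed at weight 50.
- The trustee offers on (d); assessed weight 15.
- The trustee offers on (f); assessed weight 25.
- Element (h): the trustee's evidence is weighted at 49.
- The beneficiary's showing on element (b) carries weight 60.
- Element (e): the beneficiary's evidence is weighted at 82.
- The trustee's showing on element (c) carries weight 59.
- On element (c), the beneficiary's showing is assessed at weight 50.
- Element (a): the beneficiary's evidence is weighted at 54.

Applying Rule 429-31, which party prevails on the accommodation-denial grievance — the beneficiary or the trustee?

beneficiary

Stage 1 — burden on beneficiary; standard: a more-likely-than-not showing (weight is at least 50).
    (a): 54 ≥ 50 [met]
    (b): 60 ≥ 50 [met]
    (c): 50 (trustee's 59 disregarded) ≥ 50 [met]
  Stage 1 carried; the burden shifts to the trustee.
Stage 2 — burden on trustee; standard: any credible evidence (weight is at least 8).
    (d): 15 ≥ 8 [met]
    (e): 16 (beneficiary's 82 disregarded) ≥ 8 [met]
  All elements met. The burden passes to the beneficiary.
Stage 3 — burden on beneficiary; standard: a clear and cogent showing (weight is at least 69).
    (f): 69 (trustee's 25 disregarded) ≥ 69 [met]
  Stage 3 is satisfied; the onus moves to the trustee.
Stage 4 — burden on trustee; standard: a more-likely-than-not showing (weight is at least 50).
    (g): 50 ≥ 50 [met]
    (h): 49 < 50 [not met]
  The trustee does not carry Stage 4.
The beneficiary prevails.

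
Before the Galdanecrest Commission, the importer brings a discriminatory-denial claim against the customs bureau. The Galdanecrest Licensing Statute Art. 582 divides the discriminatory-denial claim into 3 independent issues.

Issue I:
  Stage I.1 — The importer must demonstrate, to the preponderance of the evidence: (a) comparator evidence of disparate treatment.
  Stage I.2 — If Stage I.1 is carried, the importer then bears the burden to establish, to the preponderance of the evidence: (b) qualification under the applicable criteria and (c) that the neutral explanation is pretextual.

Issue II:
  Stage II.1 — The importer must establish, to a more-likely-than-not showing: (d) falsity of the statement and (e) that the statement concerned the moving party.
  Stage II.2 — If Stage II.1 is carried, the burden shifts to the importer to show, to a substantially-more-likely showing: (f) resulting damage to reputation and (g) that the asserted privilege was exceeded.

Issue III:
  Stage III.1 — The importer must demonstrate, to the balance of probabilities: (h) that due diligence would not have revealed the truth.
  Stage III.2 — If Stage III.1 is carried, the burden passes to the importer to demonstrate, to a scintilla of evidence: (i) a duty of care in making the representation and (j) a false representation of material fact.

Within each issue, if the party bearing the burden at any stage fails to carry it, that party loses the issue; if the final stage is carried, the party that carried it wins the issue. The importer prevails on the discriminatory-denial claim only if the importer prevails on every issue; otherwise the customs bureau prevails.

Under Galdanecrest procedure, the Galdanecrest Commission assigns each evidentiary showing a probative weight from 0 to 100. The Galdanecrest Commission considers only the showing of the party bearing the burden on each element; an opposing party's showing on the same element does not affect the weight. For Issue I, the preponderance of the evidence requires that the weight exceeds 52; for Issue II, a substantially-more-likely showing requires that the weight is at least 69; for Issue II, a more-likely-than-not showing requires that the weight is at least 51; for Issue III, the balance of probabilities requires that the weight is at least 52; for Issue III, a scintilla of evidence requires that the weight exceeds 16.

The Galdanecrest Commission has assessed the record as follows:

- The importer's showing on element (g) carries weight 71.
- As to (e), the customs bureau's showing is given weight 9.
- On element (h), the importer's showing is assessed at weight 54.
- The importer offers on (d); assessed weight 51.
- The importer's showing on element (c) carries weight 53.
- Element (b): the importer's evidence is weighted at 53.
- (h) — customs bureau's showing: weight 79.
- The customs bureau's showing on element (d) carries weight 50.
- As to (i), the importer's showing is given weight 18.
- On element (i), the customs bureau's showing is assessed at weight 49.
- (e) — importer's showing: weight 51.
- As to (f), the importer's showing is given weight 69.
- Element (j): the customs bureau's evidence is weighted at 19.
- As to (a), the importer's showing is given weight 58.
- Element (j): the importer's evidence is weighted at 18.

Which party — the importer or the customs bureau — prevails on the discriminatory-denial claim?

— Issue I —
At Stage I.1 the importer must meet the preponderance of the evidence (weight exceeds 52): on (a) the weight is 58, which does exceed 52, so (a) meets the standard.
  All elements met. The importer retains the burden for Stage I.2.
At Stage I.2 the importer must meet the preponderance of the evidence (weight exceeds 52): on (b) the weight is 53, which does exceed 52, so (b) meets the standard; on (c) the weight is 53, > 52, so (c) meets the standard.
  Stage I.2 carried; the final stage is satisfied.
Every stage carried; the importer prevails on this issue.
— Issue II —
Stage II.1 — burden on importer; standard: a more-likely-than-not showing (weight is at least 51).
    (d): 51 (customs bureau's 50 disregarded) ≥ 51 [met]
    (e): 51 (customs bureau's 9 disregarded) ≥ 51 [met]
  Stage II.1 is satisfied; the importer continues to bear the burden.
Stage II.2 — burden on importer; standard: a substantially-more-likely showing (weight is at least 69).
    (f): 69 ≥ 69 [met]
    (g): 71 ≥ 69 [met]
  The importer carries the last stage.
Every stage carried; the importer prevails on this issue.
— Issue III —
At Stage III.1 the importer must meet the balance of probabilities (weight is at least 52): on (h) the weight is 54 (the customs bureau's 79 is given no effect), which does reach 52, so (h) meets the standard.
  Stage III.1 carried; the burden remains with the importer.
At Stage III.2 the importer must meet a scintilla of evidence (weight exceeds 16): on (i) the weight is 18 (the customs bureau's 49 is given no effect), which does exceed 16, so (i) meets the standard; on (j) the weight is 18 (the customs bureau's 19 is given no effect), which does exceed 16, so (j) meets the standard.
  All elements met at the final stage.
With every stage satisfied, the importer prevails on this issue.
Per-issue: Issue I → importer; Issue II → importer; Issue III → importer. The importer must prevail on every issue; overall, the importer prevails.

importer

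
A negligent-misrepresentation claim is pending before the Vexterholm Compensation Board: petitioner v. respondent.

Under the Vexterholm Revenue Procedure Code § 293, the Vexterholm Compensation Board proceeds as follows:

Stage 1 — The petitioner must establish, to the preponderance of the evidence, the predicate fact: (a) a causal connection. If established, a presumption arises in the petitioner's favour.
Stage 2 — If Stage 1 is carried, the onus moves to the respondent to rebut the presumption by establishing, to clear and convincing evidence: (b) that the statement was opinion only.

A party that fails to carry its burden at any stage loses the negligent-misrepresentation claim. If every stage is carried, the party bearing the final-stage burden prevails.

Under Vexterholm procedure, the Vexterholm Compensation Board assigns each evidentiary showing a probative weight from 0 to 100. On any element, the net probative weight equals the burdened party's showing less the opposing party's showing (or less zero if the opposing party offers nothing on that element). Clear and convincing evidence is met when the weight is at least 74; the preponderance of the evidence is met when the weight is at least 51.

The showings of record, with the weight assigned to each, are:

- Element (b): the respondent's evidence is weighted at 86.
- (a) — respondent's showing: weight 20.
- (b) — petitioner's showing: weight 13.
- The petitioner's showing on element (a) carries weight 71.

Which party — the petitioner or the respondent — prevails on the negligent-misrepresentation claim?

petitioner

Stage 1 — burden on petitioner; standard: the preponderance of the evidence (weight is at least 51).
    (a): 71 − 20 = 51 ≥ 51 [met]
  Stage 1 carried; the burden shifts to the respondent.
Stage 2 — burden on respondent; standard: clear and convincing evidence (weight is at least 74).
    (b): 86 − 13 = 73 < 74 [not met]
  Not every element is met, so the respondent fails to carry Stage 2.
The petitioner prevails.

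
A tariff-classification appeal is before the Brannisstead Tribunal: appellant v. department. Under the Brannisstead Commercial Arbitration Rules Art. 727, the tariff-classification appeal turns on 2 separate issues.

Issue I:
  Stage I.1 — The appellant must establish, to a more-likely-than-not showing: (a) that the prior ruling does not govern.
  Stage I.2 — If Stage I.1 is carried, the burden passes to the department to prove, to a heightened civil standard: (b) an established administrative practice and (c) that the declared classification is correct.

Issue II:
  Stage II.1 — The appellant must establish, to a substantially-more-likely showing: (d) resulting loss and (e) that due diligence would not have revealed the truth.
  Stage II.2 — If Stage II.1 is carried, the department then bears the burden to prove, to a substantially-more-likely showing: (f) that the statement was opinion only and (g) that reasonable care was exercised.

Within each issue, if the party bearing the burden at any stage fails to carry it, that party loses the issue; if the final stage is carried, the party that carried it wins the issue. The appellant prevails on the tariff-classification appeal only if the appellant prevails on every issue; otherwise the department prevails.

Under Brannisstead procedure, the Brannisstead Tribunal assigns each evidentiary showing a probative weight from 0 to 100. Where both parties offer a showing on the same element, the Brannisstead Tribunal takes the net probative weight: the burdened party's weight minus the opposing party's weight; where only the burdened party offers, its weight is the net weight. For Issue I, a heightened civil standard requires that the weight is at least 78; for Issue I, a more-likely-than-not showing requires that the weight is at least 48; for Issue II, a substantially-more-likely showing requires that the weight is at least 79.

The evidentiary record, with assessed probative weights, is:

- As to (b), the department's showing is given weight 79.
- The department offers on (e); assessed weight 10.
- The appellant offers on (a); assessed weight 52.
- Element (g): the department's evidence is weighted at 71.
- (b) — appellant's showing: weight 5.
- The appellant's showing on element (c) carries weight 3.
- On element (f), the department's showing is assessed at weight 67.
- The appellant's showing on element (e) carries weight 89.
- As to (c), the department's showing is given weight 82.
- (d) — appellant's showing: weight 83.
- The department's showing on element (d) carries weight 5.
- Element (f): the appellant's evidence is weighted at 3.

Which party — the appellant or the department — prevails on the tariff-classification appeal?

— Issue I —
At Stage I.1 the appellant must meet a more-likely-than-not showing (weight is at least 48): on (a) the weight is 52, which does reach 48, so (a) meets the standard.
  Stage I.1 is satisfied; the onus moves to the department.
At Stage I.2 the department must meet a heightened civil standard (weight is at least 78): on (b) the weight is 79 less the opposing 5 gives net 74, which does not reach 78, so (b) does not meet the standard; on (c) the weight is 82 less the opposing 3 gives net 79, ≥ 78, so (c) meets the standard.
  Stage I.2 not carried; the department fails its burden.
The analysis ends at Stage I.2; the appellant prevails on this issue.
— Issue II —
Stage II.1 (appellant, a substantially-more-likely showing, weight is at least 79): (d) net 83−5=78 < 79 — fails; (e) net 89−10=79 ≥ 79 — meets.
  The appellant does not carry Stage II.1.
The analysis ends at Stage II.1; the department prevails on this issue.
Per-issue: Issue I → appellant; Issue II → department. The appellant must prevail on every issue; overall, the department prevails.

department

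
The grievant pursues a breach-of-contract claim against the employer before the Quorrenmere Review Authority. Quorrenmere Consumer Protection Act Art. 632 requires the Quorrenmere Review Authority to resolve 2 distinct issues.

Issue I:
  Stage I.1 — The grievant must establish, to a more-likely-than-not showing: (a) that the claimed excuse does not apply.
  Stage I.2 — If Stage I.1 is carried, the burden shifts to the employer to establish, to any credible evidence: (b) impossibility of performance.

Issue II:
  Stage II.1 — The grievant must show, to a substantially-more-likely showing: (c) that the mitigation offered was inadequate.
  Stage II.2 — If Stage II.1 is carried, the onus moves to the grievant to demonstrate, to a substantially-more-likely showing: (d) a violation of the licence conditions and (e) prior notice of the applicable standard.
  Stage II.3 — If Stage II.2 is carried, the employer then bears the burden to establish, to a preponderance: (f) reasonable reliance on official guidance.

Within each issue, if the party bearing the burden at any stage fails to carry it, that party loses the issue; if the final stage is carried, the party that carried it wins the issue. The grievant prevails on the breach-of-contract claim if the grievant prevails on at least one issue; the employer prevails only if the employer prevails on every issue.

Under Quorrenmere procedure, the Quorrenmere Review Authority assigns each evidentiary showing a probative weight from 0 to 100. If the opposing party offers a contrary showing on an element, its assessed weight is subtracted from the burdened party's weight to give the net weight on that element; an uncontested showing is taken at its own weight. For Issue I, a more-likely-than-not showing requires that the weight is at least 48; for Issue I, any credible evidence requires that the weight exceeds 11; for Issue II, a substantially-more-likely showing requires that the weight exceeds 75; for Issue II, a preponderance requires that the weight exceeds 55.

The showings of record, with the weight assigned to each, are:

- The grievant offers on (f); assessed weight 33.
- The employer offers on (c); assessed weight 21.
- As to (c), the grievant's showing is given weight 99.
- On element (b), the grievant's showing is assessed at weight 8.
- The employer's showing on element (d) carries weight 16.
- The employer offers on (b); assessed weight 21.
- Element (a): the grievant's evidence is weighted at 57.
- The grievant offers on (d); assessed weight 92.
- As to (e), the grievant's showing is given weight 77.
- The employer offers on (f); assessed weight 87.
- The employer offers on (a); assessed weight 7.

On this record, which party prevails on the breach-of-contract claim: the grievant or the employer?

grievant

— Issue I —
Stage I.1 — burden on grievant; standard: a more-likely-than-not showing (weight is at least 48).
    (a): 57 − 7 = 50 ≥ 48 [met]
  The grievant carries Stage I.1; the employer now bears the burden.
Stage I.2 — burden on employer; standard: any credible evidence (weight exceeds 11).
    (b): 21 − 8 = 13 > 11 [met]
  Stage I.2 carried; the final stage is satisfied.
All stages carried — the employer prevails on this issue.
— Issue II —
Stage II.1 (grievant, a substantially-more-likely showing, weight exceeds 75): (c) net 99−21=78 > 75 — meets.
  All elements met. The grievant retains the burden for Stage II.2.
Stage II.2 (grievant, a substantially-more-likely showing, weight exceeds 75): (d) net 92−16=76 > 75 — meets; (e) 77 > 75 — meets.
  Stage II.2 is satisfied; the onus moves to the employer.
Stage II.3 (employer, a preponderance, weight exceeds 55): (f) net 87−33=54 ≤ 55 — fails.
  The employer does not carry Stage II.3.
The grievant prevails on this issue.
Per-issue: Issue I → employer; Issue II → grievant. The grievant must prevail on at least one issue; overall, the grievant prevails.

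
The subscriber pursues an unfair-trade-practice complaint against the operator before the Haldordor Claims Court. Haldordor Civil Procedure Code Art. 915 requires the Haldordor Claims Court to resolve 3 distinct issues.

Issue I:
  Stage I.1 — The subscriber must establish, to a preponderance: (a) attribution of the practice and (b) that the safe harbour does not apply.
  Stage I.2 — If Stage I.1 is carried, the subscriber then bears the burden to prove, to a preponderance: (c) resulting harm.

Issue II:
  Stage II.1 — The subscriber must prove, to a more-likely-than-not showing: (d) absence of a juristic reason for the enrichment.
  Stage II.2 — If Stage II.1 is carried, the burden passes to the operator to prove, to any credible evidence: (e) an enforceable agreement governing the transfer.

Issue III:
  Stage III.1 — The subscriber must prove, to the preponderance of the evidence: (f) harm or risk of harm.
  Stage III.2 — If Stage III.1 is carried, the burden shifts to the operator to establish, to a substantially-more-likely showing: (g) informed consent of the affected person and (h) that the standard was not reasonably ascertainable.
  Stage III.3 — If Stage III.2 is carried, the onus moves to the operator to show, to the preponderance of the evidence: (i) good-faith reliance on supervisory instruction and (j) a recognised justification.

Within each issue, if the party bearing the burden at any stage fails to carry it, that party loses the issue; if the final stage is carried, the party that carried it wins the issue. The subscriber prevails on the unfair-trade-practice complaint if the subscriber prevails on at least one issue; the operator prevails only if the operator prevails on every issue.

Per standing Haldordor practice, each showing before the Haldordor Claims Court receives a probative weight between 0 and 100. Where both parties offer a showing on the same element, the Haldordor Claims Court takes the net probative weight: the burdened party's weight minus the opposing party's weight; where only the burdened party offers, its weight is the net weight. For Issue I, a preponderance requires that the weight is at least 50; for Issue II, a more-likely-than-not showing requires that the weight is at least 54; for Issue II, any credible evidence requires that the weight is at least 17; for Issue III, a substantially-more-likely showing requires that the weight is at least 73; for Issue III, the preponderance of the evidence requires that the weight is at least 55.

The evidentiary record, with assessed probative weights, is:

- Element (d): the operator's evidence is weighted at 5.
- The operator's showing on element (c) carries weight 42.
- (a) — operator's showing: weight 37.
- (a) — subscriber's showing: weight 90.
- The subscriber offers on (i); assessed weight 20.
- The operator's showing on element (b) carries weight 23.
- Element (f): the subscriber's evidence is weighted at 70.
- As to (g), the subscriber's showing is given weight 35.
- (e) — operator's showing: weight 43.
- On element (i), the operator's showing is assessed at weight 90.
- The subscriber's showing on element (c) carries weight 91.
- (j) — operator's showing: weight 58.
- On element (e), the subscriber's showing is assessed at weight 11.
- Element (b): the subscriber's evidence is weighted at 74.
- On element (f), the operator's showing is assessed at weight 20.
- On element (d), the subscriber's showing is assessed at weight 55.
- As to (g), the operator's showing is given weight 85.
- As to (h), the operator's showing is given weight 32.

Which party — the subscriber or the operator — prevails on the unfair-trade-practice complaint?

— Issue I —
Stage I.1 — burden on subscriber; standard: a preponderance (weight is at least 50).
    (a): 90 − 37 = 53 ≥ 50 [met]
    (b): 74 − 23 = 51 ≥ 50 [met]
  Stage I.1 is satisfied; the subscriber continues to bear the burden.
Stage I.2 — burden on subscriber; standard: a preponderance (weight is at least 50).
    (c): 91 − 42 = 49 < 50 [not met]
  Stage I.2 not carried; the subscriber fails its burden.
The analysis ends at Stage I.2; the operator prevails on this issue.
— Issue II —
Stage II.1 (subscriber, a more-likely-than-not showing, weight is at least 54): (d) net 55−5=50 < 54 — fails.
  Stage II.1 not carried; the subscriber fails its burden.
The analysis ends at Stage II.1; the operator prevails on this issue.
— Issue III —
Stage III.1 — burden on subscriber; standard: the preponderance of the evidence (weight is at least 55).
    (f): 70 − 20 = 50 < 55 [not met]
  Not every element is met, so the subscriber fails to carry Stage III.1.
The operator prevails on this issue.
Per-issue: Issue I → operator; Issue II → operator; Issue III → operator. The subscriber must prevail on at least one issue; overall, the operator prevails.

operator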